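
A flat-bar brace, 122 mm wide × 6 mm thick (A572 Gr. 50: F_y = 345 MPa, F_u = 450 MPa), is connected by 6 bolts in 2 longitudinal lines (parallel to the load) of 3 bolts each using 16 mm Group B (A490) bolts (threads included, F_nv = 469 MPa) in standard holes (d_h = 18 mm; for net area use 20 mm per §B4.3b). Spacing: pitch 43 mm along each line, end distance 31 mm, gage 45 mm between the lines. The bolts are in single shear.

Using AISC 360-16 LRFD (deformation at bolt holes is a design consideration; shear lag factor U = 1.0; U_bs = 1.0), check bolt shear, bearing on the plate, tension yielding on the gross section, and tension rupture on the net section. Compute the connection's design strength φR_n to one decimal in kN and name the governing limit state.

166.1 kN (net-section rupture governs)

Bolt shear: A_b = π(16)²/4 = 201.06 mm². φR_n = 0.75 × 469 × 201.06 × 6 × 1 = 424.3 kN.
Bearing (6 mm plate, F_u = 450 MPa): end bolts L_c = 31 − 18/2 = 22, R_n = min(1.2×22×6×450, 2.4×16×6×450) = 71.28 kN/bolt; interior L_c = 43 − 18 = 25, R_n = 81 kN/bolt. φR_n = 0.75 × (2×71.28 + 4×81) = 349.9 kN.
Tension yield (gross): A_g = 122×6 = 732 mm². φR_n = 0.90 × 345 × 732 = 227.3 kN.
Tension rupture (net): A_n = (122 − 2×20)×6 = 492 mm² (U = 1.0, A_e = A_n). φR_n = 0.75 × 450 × 492 = 166.1 kN.
Governing: min(424.3, 349.9, 227.3, 166.1) = 166.1 kN → net-section rupture.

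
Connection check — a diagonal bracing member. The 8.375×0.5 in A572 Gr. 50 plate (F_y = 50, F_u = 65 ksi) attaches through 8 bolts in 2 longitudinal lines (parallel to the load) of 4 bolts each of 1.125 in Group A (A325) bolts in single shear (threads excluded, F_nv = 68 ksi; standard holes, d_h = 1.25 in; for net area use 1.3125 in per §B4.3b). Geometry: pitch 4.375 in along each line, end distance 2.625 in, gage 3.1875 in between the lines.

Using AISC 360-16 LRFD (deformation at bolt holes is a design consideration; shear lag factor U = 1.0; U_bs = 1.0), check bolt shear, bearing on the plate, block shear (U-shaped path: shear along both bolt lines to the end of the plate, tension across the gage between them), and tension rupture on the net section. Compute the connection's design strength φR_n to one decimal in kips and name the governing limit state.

Bolt shear: A_b = π(1.125)²/4 = 0.99402 in². φR_n = 0.75 × 68 × 0.99402 × 8 × 1 = 405.6 kips.
Bearing (0.5 in plate, F_u = 65 ksi): end bolts L_c = 2.625 − 1.25/2 = 2, R_n = min(1.2×2×0.5×65, 2.4×1.125×0.5×65) = 78 kips/bolt; interior L_c = 4.375 − 1.25 = 3.125, R_n = 87.75 kips/bolt. φR_n = 0.75 × (2×78 + 6×87.75) = 511.9 kips.
Block shear: shear path 2×[2.625+3×4.375] = 2×15.75 in, A_gv = 15.75, A_nv = 2×(15.75 − 3.5×1.3125)×0.5 = 11.156 in²; tension across gage: (3.1875 − 1×1.3125)×0.5 = 0.9375 in². R_n = min(0.6×65×11.156, 0.6×50×15.75) + 1.0×65×0.9375 = min(435.08, 472.5) + 60.938 = 496.02 kips. φR_n = 0.75 × 496.02 = 372.0 kips.
Tension rupture (net): A_n = (8.375 − 2×1.3125)×0.5 = 2.875 in² (U = 1.0, A_e = A_n). φR_n = 0.75 × 65 × 2.875 = 140.2 kips.
Governing: min(405.6, 511.9, 372.0, 140.2) = 140.2 kips → net-section rupture.

140.2 kips (net-section rupture governs)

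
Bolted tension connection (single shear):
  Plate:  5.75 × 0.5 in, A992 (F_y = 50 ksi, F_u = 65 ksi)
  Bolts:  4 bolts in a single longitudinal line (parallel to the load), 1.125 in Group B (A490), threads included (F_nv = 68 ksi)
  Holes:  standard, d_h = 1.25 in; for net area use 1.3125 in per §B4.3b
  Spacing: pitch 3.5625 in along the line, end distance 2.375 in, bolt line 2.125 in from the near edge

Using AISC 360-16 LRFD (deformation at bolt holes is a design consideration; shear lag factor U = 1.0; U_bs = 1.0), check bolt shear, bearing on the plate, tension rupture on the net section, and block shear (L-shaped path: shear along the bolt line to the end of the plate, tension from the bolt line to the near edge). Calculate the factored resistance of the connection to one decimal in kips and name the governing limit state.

Bolt shear: A_b = π(1.125)²/4 = 0.99402 in². φR_n = 0.75 × 68 × 0.99402 × 4 × 1 = 202.8 kips.
Bearing (0.5 in plate, F_u = 65 ksi): end bolts L_c = 2.375 − 1.25/2 = 1.75, R_n = min(1.2×1.75×0.5×65, 2.4×1.125×0.5×65) = 68.25 kips/bolt; interior L_c = 3.5625 − 1.25 = 2.3125, R_n = 87.75 kips/bolt. φR_n = 0.75 × (1×68.25 + 3×87.75) = 248.6 kips.
Tension rupture (net): A_n = (5.75 − 1×1.3125)×0.5 = 2.2188 in² (U = 1.0, A_e = A_n). φR_n = 0.75 × 65 × 2.2188 = 108.2 kips.
Block shear: shear path 1×[2.375+3×3.5625] = 1×13.0625 in, A_gv = 6.5313, A_nv = 1×(13.0625 − 3.5×1.3125)×0.5 = 4.2344 in²; tension to near edge: (2.125 − 0.5×1.3125)×0.5 = 0.73438 in². R_n = min(0.6×65×4.2344, 0.6×50×6.5313) + 1.0×65×0.73438 = min(165.14, 195.94) + 47.735 = 212.88 kips. φR_n = 0.75 × 212.88 = 159.7 kips.
Governing: min(202.8, 248.6, 108.2, 159.7) = 108.2 kips → net-section rupture.

108.2 kips (net-section rupture governs)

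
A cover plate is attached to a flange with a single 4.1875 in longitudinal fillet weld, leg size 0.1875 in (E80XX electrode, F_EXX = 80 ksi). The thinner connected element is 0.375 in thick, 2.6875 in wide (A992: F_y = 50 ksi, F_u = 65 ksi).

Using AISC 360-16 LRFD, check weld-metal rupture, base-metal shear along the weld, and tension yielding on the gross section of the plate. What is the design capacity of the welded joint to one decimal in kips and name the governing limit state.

Weld metal: throat = 0.707×0.1875 = 0.13256 in, L = 4.1875 in. φR_n = 0.75 × 0.6 × 80 × 0.13256 × 4.1875 = 20.0 kips.
Base metal shear (0.375 in plate): yield φR_n = 1.0×0.6×50×0.375×4.1875 = 47.1 kips; rupture φR_n = 0.75×0.6×65×0.375×4.1875 = 45.9 kips; take 45.9 kips (rupture).
Tension yield (gross): A_g = 2.6875×0.375 = 1.0078 in². φR_n = 0.90 × 50 × 1.0078 = 45.4 kips.
Governing: min(20.0, 45.9, 45.4) = 20.0 kips → weld metal.

20.0 kips (weld metal governs)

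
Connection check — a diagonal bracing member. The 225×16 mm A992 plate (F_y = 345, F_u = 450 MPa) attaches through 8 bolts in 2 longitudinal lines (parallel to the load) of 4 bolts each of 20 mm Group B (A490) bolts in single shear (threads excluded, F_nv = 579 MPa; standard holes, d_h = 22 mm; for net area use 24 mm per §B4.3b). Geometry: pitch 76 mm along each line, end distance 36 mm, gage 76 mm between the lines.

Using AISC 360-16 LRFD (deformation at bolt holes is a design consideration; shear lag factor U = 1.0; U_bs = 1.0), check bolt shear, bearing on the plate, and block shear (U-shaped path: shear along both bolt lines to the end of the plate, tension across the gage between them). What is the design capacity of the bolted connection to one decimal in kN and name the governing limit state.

1091.4 kN (bolt shear governs)

Bolt shear: A_b = π(20)²/4 = 314.16 mm². φR_n = 0.75 × 579 × 314.16 × 8 × 1 = 1091.4 kN.
Bearing (16 mm plate, F_u = 450 MPa): end bolts L_c = 36 − 22/2 = 25, R_n = min(1.2×25×16×450, 2.4×20×16×450) = 216 kN/bolt; interior L_c = 76 − 22 = 54, R_n = 345.6 kN/bolt. φR_n = 0.75 × (2×216 + 6×345.6) = 1879.2 kN.
Block shear: shear path 2×[36+3×76] = 2×264 mm, A_gv = 8448, A_nv = 2×(264 − 3.5×24)×16 = 5760 mm²; tension across gage: (76 − 1×24)×16 = 832 mm². R_n = min(0.6×450×5760, 0.6×345×8448) + 1.0×450×832 = min(1555.2, 1748.7) + 374.4 = 1929.6 kN. φR_n = 0.75 × 1929.6 = 1447.2 kN.
Governing: min(1091.4, 1879.2, 1447.2) = 1091.4 kN → bolt shear.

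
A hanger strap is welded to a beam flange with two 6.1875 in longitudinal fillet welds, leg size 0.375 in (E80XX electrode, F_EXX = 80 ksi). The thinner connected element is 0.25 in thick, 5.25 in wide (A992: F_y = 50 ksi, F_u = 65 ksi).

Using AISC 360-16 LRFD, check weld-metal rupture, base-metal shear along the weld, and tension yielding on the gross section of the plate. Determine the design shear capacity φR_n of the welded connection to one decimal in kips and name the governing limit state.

59.1 kips (gross-section yield governs)

Weld metal: throat = 0.707×0.375 = 0.26513 in, L = 2×6.1875 = 12.375 in. φR_n = 0.75 × 0.6 × 80 × 0.26513 × 12.375 = 118.1 kips.
Base metal shear (0.25 in plate): yield φR_n = 1.0×0.6×50×0.25×12.375 = 92.8 kips; rupture φR_n = 0.75×0.6×65×0.25×12.375 = 90.5 kips; take 90.5 kips (rupture).
Tension yield (gross): A_g = 5.25×0.25 = 1.3125 in². φR_n = 0.90 × 50 × 1.3125 = 59.1 kips.
Governing: min(118.1, 90.5, 59.1) = 59.1 kips → gross-section yield.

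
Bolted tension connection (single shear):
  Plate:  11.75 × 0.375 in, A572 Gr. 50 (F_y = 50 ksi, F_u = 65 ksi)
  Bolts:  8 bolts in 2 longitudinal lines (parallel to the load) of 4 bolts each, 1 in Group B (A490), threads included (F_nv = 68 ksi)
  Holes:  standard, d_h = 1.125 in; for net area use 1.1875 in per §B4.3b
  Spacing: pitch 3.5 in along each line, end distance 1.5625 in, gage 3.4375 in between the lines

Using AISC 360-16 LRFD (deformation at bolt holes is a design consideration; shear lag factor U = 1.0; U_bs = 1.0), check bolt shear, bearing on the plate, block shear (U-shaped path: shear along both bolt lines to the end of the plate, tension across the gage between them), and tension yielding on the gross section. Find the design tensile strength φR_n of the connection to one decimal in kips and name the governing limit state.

198.3 kips (gross-section yield governs)

Bolt shear: A_b = π(1)²/4 = 0.7854 in². φR_n = 0.75 × 68 × 0.7854 × 8 × 1 = 320.4 kips.
Bearing (0.375 in plate, F_u = 65 ksi): end bolts L_c = 1.5625 − 1.125/2 = 1, R_n = min(1.2×1×0.375×65, 2.4×1×0.375×65) = 29.25 kips/bolt; interior L_c = 3.5 − 1.125 = 2.375, R_n = 58.5 kips/bolt. φR_n = 0.75 × (2×29.25 + 6×58.5) = 307.1 kips.
Block shear: shear path 2×[1.5625+3×3.5] = 2×12.0625 in, A_gv = 9.0469, A_nv = 2×(12.0625 − 3.5×1.1875)×0.375 = 5.9297 in²; tension across gage: (3.4375 − 1×1.1875)×0.375 = 0.84375 in². R_n = min(0.6×65×5.9297, 0.6×50×9.0469) + 1.0×65×0.84375 = min(231.26, 271.41) + 54.844 = 286.1 kips. φR_n = 0.75 × 286.1 = 214.6 kips.
Tension yield (gross): A_g = 11.75×0.375 = 4.4063 in². φR_n = 0.90 × 50 × 4.4063 = 198.3 kips.
Governing: min(320.4, 307.1, 214.6, 198.3) = 198.3 kips → gross-section yield.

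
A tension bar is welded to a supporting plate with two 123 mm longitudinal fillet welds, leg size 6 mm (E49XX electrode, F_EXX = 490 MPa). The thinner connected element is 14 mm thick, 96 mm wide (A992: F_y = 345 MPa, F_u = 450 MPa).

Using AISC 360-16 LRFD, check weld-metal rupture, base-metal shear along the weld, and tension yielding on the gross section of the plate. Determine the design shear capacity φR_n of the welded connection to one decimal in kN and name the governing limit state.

230.1 kN (weld metal governs)

Weld metal: throat = 0.707×6 = 4.242 mm, L = 2×123 = 246 mm. φR_n = 0.75 × 0.6 × 490 × 4.242 × 246 = 230.1 kN.
Base metal shear (14 mm plate): yield φR_n = 1.0×0.6×345×14×246 = 712.9 kN; rupture φR_n = 0.75×0.6×450×14×246 = 697.4 kN; take 697.4 kN (rupture).
Tension yield (gross): A_g = 96×14 = 1344 mm². φR_n = 0.90 × 345 × 1344 = 417.3 kN.
Governing: min(230.1, 697.4, 417.3) = 230.1 kN → weld metal.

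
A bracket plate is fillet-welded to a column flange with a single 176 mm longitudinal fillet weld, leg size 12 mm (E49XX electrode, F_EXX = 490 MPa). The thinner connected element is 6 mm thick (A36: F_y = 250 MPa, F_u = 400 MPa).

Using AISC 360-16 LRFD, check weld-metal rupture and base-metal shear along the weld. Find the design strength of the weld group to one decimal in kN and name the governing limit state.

158.4 kN (base-metal shear governs)

Weld metal: throat = 0.707×12 = 8.484 mm, L = 176 mm. φR_n = 0.75 × 0.6 × 490 × 8.484 × 176 = 329.2 kN.
Base metal shear (6 mm plate): yield φR_n = 1.0×0.6×250×6×176 = 158.4 kN; rupture φR_n = 0.75×0.6×400×6×176 = 190.1 kN; take 158.4 kN (yield).
Governing: min(329.2, 158.4) = 158.4 kN → base-metal shear.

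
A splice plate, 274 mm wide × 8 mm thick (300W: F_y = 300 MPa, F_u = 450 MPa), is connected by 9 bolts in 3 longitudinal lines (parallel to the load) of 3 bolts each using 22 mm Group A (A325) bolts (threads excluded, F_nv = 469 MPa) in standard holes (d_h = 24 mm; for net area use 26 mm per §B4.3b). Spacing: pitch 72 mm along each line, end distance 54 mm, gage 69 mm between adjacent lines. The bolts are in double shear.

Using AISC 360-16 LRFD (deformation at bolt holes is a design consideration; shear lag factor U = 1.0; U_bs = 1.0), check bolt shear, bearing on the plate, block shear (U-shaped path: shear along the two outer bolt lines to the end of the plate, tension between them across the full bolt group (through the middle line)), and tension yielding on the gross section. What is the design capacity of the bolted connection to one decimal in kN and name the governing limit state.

591.8 kN (gross-section yield governs)

Bolt shear: A_b = π(22)²/4 = 380.13 mm². φR_n = 0.75 × 469 × 380.13 × 9 × 2 = 2406.8 kN.
Bearing (8 mm plate, F_u = 450 MPa): end bolts L_c = 54 − 24/2 = 42, R_n = min(1.2×42×8×450, 2.4×22×8×450) = 181.44 kN/bolt; interior L_c = 72 − 24 = 48, R_n = 190.08 kN/bolt. φR_n = 0.75 × (3×181.44 + 6×190.08) = 1263.6 kN.
Block shear: shear path 2×[54+2×72] = 2×198 mm, A_gv = 3168, A_nv = 2×(198 − 2.5×26)×8 = 2128 mm²; tension across gage: (138 − 2×26)×8 = 688 mm². R_n = min(0.6×450×2128, 0.6×300×3168) + 1.0×450×688 = min(574.56, 570.24) + 309.6 = 879.84 kN. φR_n = 0.75 × 879.84 = 659.9 kN.
Tension yield (gross): A_g = 274×8 = 2192 mm². φR_n = 0.90 × 300 × 2192 = 591.8 kN.
Governing: min(2406.8, 1263.6, 659.9, 591.8) = 591.8 kN → gross-section yield.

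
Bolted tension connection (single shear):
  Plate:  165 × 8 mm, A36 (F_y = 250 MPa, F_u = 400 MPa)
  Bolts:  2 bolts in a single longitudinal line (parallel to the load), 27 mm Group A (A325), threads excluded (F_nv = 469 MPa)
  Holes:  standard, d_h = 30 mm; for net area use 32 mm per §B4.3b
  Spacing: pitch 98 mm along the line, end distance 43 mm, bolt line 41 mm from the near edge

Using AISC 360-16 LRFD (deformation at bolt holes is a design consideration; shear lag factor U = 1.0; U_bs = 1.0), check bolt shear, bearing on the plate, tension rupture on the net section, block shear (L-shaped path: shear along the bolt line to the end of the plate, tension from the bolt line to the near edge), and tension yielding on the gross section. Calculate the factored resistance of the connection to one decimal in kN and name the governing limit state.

186.9 kN (block shear governs)

Bolt shear: A_b = π(27)²/4 = 572.56 mm². φR_n = 0.75 × 469 × 572.56 × 2 × 1 = 402.8 kN.
Bearing (8 mm plate, F_u = 400 MPa): end bolts L_c = 43 − 30/2 = 28, R_n = min(1.2×28×8×400, 2.4×27×8×400) = 107.52 kN/bolt; interior L_c = 98 − 30 = 68, R_n = 207.36 kN/bolt. φR_n = 0.75 × (1×107.52 + 1×207.36) = 236.2 kN.
Tension rupture (net): A_n = (165 − 1×32)×8 = 1064 mm² (U = 1.0, A_e = A_n). φR_n = 0.75 × 400 × 1064 = 319.2 kN.
Block shear: shear path 1×[43+1×98] = 1×141 mm, A_gv = 1128, A_nv = 1×(141 − 1.5×32)×8 = 744 mm²; tension to near edge: (41 − 0.5×32)×8 = 200 mm². R_n = min(0.6×400×744, 0.6×250×1128) + 1.0×400×200 = min(178.56, 169.2) + 80 = 249.2 kN. φR_n = 0.75 × 249.2 = 186.9 kN.
Tension yield (gross): A_g = 165×8 = 1320 mm². φR_n = 0.90 × 250 × 1320 = 297.0 kN.
Governing: min(402.8, 236.2, 319.2, 186.9, 297.0) = 186.9 kN → block shear.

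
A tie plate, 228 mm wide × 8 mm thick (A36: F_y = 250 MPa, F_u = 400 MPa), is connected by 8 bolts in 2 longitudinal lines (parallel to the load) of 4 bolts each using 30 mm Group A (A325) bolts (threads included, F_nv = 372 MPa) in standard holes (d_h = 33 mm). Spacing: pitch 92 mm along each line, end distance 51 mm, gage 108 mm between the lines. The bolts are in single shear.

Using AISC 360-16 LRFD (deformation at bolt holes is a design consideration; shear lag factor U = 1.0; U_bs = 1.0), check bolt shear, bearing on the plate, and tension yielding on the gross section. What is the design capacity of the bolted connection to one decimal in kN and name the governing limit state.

410.4 kN (gross-section yield governs)

Bolt shear: A_b = π(30)²/4 = 706.86 mm². φR_n = 0.75 × 372 × 706.86 × 8 × 1 = 1577.7 kN.
Bearing (8 mm plate, F_u = 400 MPa): end bolts L_c = 51 − 33/2 = 34.5, R_n = min(1.2×34.5×8×400, 2.4×30×8×400) = 132.48 kN/bolt; interior L_c = 92 − 33 = 59, R_n = 226.56 kN/bolt. φR_n = 0.75 × (2×132.48 + 6×226.56) = 1218.2 kN.
Tension yield (gross): A_g = 228×8 = 1824 mm². φR_n = 0.90 × 250 × 1824 = 410.4 kN.
Governing: min(1577.7, 1218.2, 410.4) = 410.4 kN → gross-section yield.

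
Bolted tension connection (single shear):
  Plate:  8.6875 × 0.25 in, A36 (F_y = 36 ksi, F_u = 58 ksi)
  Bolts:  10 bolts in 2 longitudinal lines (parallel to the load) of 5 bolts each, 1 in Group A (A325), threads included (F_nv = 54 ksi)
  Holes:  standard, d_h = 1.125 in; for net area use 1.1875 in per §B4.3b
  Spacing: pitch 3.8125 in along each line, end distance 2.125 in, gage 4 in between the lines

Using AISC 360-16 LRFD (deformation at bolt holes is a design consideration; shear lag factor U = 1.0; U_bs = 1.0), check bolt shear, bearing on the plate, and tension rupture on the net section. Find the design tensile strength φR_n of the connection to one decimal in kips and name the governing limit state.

Bolt shear: A_b = π(1)²/4 = 0.7854 in². φR_n = 0.75 × 54 × 0.7854 × 10 × 1 = 318.1 kips.
Bearing (0.25 in plate, F_u = 58 ksi): end bolts L_c = 2.125 − 1.125/2 = 1.5625, R_n = min(1.2×1.5625×0.25×58, 2.4×1×0.25×58) = 27.188 kips/bolt; interior L_c = 3.8125 − 1.125 = 2.6875, R_n = 34.8 kips/bolt. φR_n = 0.75 × (2×27.188 + 8×34.8) = 249.6 kips.
Tension rupture (net): A_n = (8.6875 − 2×1.1875)×0.25 = 1.5781 in² (U = 1.0, A_e = A_n). φR_n = 0.75 × 58 × 1.5781 = 68.6 kips.
Governing: min(318.1, 249.6, 68.6) = 68.6 kips → net-section rupture.

68.6 kips (net-section rupture governs)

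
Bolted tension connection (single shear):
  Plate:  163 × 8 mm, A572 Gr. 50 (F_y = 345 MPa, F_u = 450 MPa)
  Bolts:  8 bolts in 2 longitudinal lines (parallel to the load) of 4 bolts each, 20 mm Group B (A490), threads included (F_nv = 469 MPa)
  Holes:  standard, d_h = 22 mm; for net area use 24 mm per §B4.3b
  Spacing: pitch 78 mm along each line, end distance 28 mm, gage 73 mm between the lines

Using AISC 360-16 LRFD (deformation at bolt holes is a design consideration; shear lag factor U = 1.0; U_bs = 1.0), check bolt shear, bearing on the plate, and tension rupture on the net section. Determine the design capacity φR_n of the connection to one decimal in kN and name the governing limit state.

310.5 kN (net-section rupture governs)

Bolt shear: A_b = π(20)²/4 = 314.16 mm². φR_n = 0.75 × 469 × 314.16 × 8 × 1 = 884.0 kN.
Bearing (8 mm plate, F_u = 450 MPa): end bolts L_c = 28 − 22/2 = 17, R_n = min(1.2×17×8×450, 2.4×20×8×450) = 73.44 kN/bolt; interior L_c = 78 − 22 = 56, R_n = 172.8 kN/bolt. φR_n = 0.75 × (2×73.44 + 6×172.8) = 887.8 kN.
Tension rupture (net): A_n = (163 − 2×24)×8 = 920 mm² (U = 1.0, A_e = A_n). φR_n = 0.75 × 450 × 920 = 310.5 kN.
Governing: min(884.0, 887.8, 310.5) = 310.5 kN → net-section rupture.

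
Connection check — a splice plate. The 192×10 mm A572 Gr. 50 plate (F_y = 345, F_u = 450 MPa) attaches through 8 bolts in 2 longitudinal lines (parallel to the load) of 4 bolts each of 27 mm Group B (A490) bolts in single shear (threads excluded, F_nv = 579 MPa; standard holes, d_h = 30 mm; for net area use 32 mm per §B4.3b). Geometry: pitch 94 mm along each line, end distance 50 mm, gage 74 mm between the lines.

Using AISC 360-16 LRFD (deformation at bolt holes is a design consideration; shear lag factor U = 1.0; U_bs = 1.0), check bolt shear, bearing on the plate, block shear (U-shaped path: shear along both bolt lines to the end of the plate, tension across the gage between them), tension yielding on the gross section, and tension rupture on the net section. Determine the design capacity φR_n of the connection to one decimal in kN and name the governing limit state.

Bolt shear: A_b = π(27)²/4 = 572.56 mm². φR_n = 0.75 × 579 × 572.56 × 8 × 1 = 1989.1 kN.
Bearing (10 mm plate, F_u = 450 MPa): end bolts L_c = 50 − 30/2 = 35, R_n = min(1.2×35×10×450, 2.4×27×10×450) = 189 kN/bolt; interior L_c = 94 − 30 = 64, R_n = 291.6 kN/bolt. φR_n = 0.75 × (2×189 + 6×291.6) = 1595.7 kN.
Block shear: shear path 2×[50+3×94] = 2×332 mm, A_gv = 6640, A_nv = 2×(332 − 3.5×32)×10 = 4400 mm²; tension across gage: (74 − 1×32)×10 = 420 mm². R_n = min(0.6×450×4400, 0.6×345×6640) + 1.0×450×420 = min(1188, 1374.5) + 189 = 1377 kN. φR_n = 0.75 × 1377 = 1032.8 kN.
Tension yield (gross): A_g = 192×10 = 1920 mm². φR_n = 0.90 × 345 × 1920 = 596.2 kN.
Tension rupture (net): A_n = (192 − 2×32)×10 = 1280 mm² (U = 1.0, A_e = A_n). φR_n = 0.75 × 450 × 1280 = 432.0 kN.
Governing: min(1989.1, 1595.7, 1032.8, 596.2, 432.0) = 432.0 kN → net-section rupture.

432.0 kN (net-section rupture governs)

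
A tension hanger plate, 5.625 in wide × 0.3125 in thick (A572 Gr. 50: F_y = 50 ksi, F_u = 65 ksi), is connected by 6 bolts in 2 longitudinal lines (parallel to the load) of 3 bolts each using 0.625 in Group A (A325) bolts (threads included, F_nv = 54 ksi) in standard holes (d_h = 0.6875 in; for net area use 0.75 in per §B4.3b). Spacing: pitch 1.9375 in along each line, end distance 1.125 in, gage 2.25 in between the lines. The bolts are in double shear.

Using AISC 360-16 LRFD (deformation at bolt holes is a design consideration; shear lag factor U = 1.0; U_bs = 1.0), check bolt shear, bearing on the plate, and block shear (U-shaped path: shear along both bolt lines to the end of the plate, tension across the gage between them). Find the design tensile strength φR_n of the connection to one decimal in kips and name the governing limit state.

Bolt shear: A_b = π(0.625)²/4 = 0.3068 in². φR_n = 0.75 × 54 × 0.3068 × 6 × 2 = 149.1 kips.
Bearing (0.3125 in plate, F_u = 65 ksi): end bolts L_c = 1.125 − 0.6875/2 = 0.78125, R_n = min(1.2×0.78125×0.3125×65, 2.4×0.625×0.3125×65) = 19.043 kips/bolt; interior L_c = 1.9375 − 0.6875 = 1.25, R_n = 30.469 kips/bolt. φR_n = 0.75 × (2×19.043 + 4×30.469) = 120.0 kips.
Block shear: shear path 2×[1.125+2×1.9375] = 2×5 in, A_gv = 3.125, A_nv = 2×(5 − 2.5×0.75)×0.3125 = 1.9531 in²; tension across gage: (2.25 − 1×0.75)×0.3125 = 0.46875 in². R_n = min(0.6×65×1.9531, 0.6×50×3.125) + 1.0×65×0.46875 = min(76.171, 93.75) + 30.469 = 106.64 kips. φR_n = 0.75 × 106.64 = 80.0 kips.
Governing: min(149.1, 120.0, 80.0) = 80.0 kips → block shear.

80.0 kips (block shear governs)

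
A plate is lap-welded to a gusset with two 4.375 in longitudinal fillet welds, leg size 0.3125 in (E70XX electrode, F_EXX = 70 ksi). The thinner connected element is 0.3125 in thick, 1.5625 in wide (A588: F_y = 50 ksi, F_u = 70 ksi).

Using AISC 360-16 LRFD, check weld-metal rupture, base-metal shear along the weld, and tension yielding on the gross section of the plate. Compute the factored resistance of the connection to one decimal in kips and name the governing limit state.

Weld metal: throat = 0.707×0.3125 = 0.22094 in, L = 2×4.375 = 8.75 in. φR_n = 0.75 × 0.6 × 70 × 0.22094 × 8.75 = 60.9 kips.
Base metal shear (0.3125 in plate): yield φR_n = 1.0×0.6×50×0.3125×8.75 = 82.0 kips; rupture φR_n = 0.75×0.6×70×0.3125×8.75 = 86.1 kips; take 82.0 kips (yield).
Tension yield (gross): A_g = 1.5625×0.3125 = 0.48828 in². φR_n = 0.90 × 50 × 0.48828 = 22.0 kips.
Governing: min(60.9, 82.0, 22.0) = 22.0 kips → gross-section yield.

22.0 kips (gross-section yield governs)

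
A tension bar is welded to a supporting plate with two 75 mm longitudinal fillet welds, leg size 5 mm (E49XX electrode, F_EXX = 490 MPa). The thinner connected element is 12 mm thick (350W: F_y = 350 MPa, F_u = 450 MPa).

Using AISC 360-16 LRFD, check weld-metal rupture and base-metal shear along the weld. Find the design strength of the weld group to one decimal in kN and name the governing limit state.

Weld metal: throat = 0.707×5 = 3.535 mm, L = 2×75 = 150 mm. φR_n = 0.75 × 0.6 × 490 × 3.535 × 150 = 116.9 kN.
Base metal shear (12 mm plate): yield φR_n = 1.0×0.6×350×12×150 = 378.0 kN; rupture φR_n = 0.75×0.6×450×12×150 = 364.5 kN; take 364.5 kN (rupture).
Governing: min(116.9, 364.5) = 116.9 kN → weld metal.

116.9 kN (weld metal governs)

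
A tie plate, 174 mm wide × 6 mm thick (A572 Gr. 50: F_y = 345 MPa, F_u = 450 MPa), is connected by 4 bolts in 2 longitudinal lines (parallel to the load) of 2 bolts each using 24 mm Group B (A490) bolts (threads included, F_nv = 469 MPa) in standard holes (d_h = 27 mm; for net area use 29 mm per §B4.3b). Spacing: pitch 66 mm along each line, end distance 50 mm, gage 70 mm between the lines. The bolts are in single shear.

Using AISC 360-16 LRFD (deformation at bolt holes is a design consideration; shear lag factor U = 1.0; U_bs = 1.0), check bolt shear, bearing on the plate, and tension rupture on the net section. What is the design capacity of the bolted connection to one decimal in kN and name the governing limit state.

234.9 kN (net-section rupture governs)

Bolt shear: A_b = π(24)²/4 = 452.39 mm². φR_n = 0.75 × 469 × 452.39 × 4 × 1 = 636.5 kN.
Bearing (6 mm plate, F_u = 450 MPa): end bolts L_c = 50 − 27/2 = 36.5, R_n = min(1.2×36.5×6×450, 2.4×24×6×450) = 118.26 kN/bolt; interior L_c = 66 − 27 = 39, R_n = 126.36 kN/bolt. φR_n = 0.75 × (2×118.26 + 2×126.36) = 366.9 kN.
Tension rupture (net): A_n = (174 − 2×29)×6 = 696 mm² (U = 1.0, A_e = A_n). φR_n = 0.75 × 450 × 696 = 234.9 kN.
Governing: min(636.5, 366.9, 234.9) = 234.9 kN → net-section rupture.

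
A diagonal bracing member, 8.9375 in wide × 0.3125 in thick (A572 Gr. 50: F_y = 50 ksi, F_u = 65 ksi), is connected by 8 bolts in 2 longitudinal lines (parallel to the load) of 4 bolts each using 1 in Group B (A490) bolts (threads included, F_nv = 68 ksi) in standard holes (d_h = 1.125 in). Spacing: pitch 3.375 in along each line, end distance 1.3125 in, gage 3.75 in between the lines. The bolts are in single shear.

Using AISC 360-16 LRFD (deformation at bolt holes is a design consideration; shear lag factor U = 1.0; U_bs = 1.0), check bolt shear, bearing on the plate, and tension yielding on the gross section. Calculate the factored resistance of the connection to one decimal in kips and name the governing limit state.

125.7 kips (gross-section yield governs)

Bolt shear: A_b = π(1)²/4 = 0.7854 in². φR_n = 0.75 × 68 × 0.7854 × 8 × 1 = 320.4 kips.
Bearing (0.3125 in plate, F_u = 65 ksi): end bolts L_c = 1.3125 − 1.125/2 = 0.75, R_n = min(1.2×0.75×0.3125×65, 2.4×1×0.3125×65) = 18.281 kips/bolt; interior L_c = 3.375 − 1.125 = 2.25, R_n = 48.75 kips/bolt. φR_n = 0.75 × (2×18.281 + 6×48.75) = 246.8 kips.
Tension yield (gross): A_g = 8.9375×0.3125 = 2.793 in². φR_n = 0.90 × 50 × 2.793 = 125.7 kips.
Governing: min(320.4, 246.8, 125.7) = 125.7 kips → gross-section yield.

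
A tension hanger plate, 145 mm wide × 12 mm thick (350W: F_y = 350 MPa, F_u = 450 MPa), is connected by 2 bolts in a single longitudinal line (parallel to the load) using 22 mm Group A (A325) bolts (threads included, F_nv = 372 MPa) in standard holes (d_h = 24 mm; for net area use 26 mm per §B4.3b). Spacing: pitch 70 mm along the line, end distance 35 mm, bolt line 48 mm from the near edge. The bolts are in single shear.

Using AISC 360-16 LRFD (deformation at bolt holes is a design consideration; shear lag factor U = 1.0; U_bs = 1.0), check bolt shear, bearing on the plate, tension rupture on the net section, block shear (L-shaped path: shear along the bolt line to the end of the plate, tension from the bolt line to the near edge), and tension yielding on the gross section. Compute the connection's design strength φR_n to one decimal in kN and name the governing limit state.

Bolt shear: A_b = π(22)²/4 = 380.13 mm². φR_n = 0.75 × 372 × 380.13 × 2 × 1 = 212.1 kN.
Bearing (12 mm plate, F_u = 450 MPa): end bolts L_c = 35 − 24/2 = 23, R_n = min(1.2×23×12×450, 2.4×22×12×450) = 149.04 kN/bolt; interior L_c = 70 − 24 = 46, R_n = 285.12 kN/bolt. φR_n = 0.75 × (1×149.04 + 1×285.12) = 325.6 kN.
Tension rupture (net): A_n = (145 − 1×26)×12 = 1428 mm² (U = 1.0, A_e = A_n). φR_n = 0.75 × 450 × 1428 = 482.0 kN.
Block shear: shear path 1×[35+1×70] = 1×105 mm, A_gv = 1260, A_nv = 1×(105 − 1.5×26)×12 = 792 mm²; tension to near edge: (48 − 0.5×26)×12 = 420 mm². R_n = min(0.6×450×792, 0.6×350×1260) + 1.0×450×420 = min(213.84, 264.6) + 189 = 402.84 kN. φR_n = 0.75 × 402.84 = 302.1 kN.
Tension yield (gross): A_g = 145×12 = 1740 mm². φR_n = 0.90 × 350 × 1740 = 548.1 kN.
Governing: min(212.1, 325.6, 482.0, 302.1, 548.1) = 212.1 kN → bolt shear.

212.1 kN (bolt shear governs)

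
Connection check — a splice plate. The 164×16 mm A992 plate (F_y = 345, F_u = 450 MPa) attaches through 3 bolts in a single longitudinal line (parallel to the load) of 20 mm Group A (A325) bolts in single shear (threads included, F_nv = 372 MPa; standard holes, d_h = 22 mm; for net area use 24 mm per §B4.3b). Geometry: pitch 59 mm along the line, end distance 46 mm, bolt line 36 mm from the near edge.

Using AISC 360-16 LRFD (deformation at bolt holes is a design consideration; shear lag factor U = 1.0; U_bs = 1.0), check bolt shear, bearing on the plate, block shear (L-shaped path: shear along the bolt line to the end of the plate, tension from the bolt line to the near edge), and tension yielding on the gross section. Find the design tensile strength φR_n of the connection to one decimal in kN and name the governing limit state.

263.0 kN (bolt shear governs)

Bolt shear: A_b = π(20)²/4 = 314.16 mm². φR_n = 0.75 × 372 × 314.16 × 3 × 1 = 263.0 kN.
Bearing (16 mm plate, F_u = 450 MPa): end bolts L_c = 46 − 22/2 = 35, R_n = min(1.2×35×16×450, 2.4×20×16×450) = 302.4 kN/bolt; interior L_c = 59 − 22 = 37, R_n = 319.68 kN/bolt. φR_n = 0.75 × (1×302.4 + 2×319.68) = 706.3 kN.
Block shear: shear path 1×[46+2×59] = 1×164 mm, A_gv = 2624, A_nv = 1×(164 − 2.5×24)×16 = 1664 mm²; tension to near edge: (36 − 0.5×24)×16 = 384 mm². R_n = min(0.6×450×1664, 0.6×345×2624) + 1.0×450×384 = min(449.28, 543.17) + 172.8 = 622.08 kN. φR_n = 0.75 × 622.08 = 466.6 kN.
Tension yield (gross): A_g = 164×16 = 2624 mm². φR_n = 0.90 × 345 × 2624 = 814.8 kN.
Governing: min(263.0, 706.3, 466.6, 814.8) = 263.0 kN → bolt shear.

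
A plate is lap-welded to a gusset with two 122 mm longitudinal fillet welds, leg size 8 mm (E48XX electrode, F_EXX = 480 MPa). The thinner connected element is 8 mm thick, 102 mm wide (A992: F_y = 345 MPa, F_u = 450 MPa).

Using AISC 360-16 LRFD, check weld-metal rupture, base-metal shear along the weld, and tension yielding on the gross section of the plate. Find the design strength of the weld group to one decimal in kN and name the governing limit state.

253.4 kN (gross-section yield governs)

Weld metal: throat = 0.707×8 = 5.656 mm, L = 2×122 = 244 mm. φR_n = 0.75 × 0.6 × 480 × 5.656 × 244 = 298.1 kN.
Base metal shear (8 mm plate): yield φR_n = 1.0×0.6×345×8×244 = 404.1 kN; rupture φR_n = 0.75×0.6×450×8×244 = 395.3 kN; take 395.3 kN (rupture).
Tension yield (gross): A_g = 102×8 = 816 mm². φR_n = 0.90 × 345 × 816 = 253.4 kN.
Governing: min(298.1, 395.3, 253.4) = 253.4 kN → gross-section yield.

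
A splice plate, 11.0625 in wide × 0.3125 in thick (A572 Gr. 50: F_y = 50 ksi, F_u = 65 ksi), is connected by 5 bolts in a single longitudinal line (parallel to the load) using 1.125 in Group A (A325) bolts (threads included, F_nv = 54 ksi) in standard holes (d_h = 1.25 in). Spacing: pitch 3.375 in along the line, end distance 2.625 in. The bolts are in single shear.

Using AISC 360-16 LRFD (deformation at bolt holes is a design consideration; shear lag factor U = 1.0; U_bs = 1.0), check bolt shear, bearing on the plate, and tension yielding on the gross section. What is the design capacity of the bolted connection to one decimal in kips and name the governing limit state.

Bolt shear: A_b = π(1.125)²/4 = 0.99402 in². φR_n = 0.75 × 54 × 0.99402 × 5 × 1 = 201.3 kips.
Bearing (0.3125 in plate, F_u = 65 ksi): end bolts L_c = 2.625 − 1.25/2 = 2, R_n = min(1.2×2×0.3125×65, 2.4×1.125×0.3125×65) = 48.75 kips/bolt; interior L_c = 3.375 − 1.25 = 2.125, R_n = 51.797 kips/bolt. φR_n = 0.75 × (1×48.75 + 4×51.797) = 192.0 kips.
Tension yield (gross): A_g = 11.0625×0.3125 = 3.457 in². φR_n = 0.90 × 50 × 3.457 = 155.6 kips.
Governing: min(201.3, 192.0, 155.6) = 155.6 kips → gross-section yield.

155.6 kips (gross-section yield governs)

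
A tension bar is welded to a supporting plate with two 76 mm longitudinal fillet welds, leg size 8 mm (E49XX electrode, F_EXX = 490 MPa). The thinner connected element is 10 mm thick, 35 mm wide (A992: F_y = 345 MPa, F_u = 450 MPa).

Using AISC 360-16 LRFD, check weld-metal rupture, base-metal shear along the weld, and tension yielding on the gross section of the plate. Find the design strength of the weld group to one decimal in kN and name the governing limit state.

Weld metal: throat = 0.707×8 = 5.656 mm, L = 2×76 = 152 mm. φR_n = 0.75 × 0.6 × 490 × 5.656 × 152 = 189.6 kN.
Base metal shear (10 mm plate): yield φR_n = 1.0×0.6×345×10×152 = 314.6 kN; rupture φR_n = 0.75×0.6×450×10×152 = 307.8 kN; take 307.8 kN (rupture).
Tension yield (gross): A_g = 35×10 = 350 mm². φR_n = 0.90 × 345 × 350 = 108.7 kN.
Governing: min(189.6, 307.8, 108.7) = 108.7 kN → gross-section yield.

108.7 kN (gross-section yield governs)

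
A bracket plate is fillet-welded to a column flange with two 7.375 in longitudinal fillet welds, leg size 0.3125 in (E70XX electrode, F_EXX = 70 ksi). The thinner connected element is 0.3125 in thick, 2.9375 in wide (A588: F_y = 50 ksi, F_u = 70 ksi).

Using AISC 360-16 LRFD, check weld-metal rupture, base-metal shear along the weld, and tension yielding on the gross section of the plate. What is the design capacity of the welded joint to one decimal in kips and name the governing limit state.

41.3 kips (gross-section yield governs)

Weld metal: throat = 0.707×0.3125 = 0.22094 in, L = 2×7.375 = 14.75 in. φR_n = 0.75 × 0.6 × 70 × 0.22094 × 14.75 = 102.7 kips.
Base metal shear (0.3125 in plate): yield φR_n = 1.0×0.6×50×0.3125×14.75 = 138.3 kips; rupture φR_n = 0.75×0.6×70×0.3125×14.75 = 145.2 kips; take 138.3 kips (yield).
Tension yield (gross): A_g = 2.9375×0.3125 = 0.91797 in². φR_n = 0.90 × 50 × 0.91797 = 41.3 kips.
Governing: min(102.7, 138.3, 41.3) = 41.3 kips → gross-section yield.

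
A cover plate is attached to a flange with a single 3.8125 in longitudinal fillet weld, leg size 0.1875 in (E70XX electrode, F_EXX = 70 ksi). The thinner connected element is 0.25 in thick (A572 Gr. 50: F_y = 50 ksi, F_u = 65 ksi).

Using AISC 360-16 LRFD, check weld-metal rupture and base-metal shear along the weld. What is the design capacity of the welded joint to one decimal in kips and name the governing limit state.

Weld metal: throat = 0.707×0.1875 = 0.13256 in, L = 3.8125 in. φR_n = 0.75 × 0.6 × 70 × 0.13256 × 3.8125 = 15.9 kips.
Base metal shear (0.25 in plate): yield φR_n = 1.0×0.6×50×0.25×3.8125 = 28.6 kips; rupture φR_n = 0.75×0.6×65×0.25×3.8125 = 27.9 kips; take 27.9 kips (rupture).
Governing: min(15.9, 27.9) = 15.9 kips → weld metal.

15.9 kips (weld metal governs)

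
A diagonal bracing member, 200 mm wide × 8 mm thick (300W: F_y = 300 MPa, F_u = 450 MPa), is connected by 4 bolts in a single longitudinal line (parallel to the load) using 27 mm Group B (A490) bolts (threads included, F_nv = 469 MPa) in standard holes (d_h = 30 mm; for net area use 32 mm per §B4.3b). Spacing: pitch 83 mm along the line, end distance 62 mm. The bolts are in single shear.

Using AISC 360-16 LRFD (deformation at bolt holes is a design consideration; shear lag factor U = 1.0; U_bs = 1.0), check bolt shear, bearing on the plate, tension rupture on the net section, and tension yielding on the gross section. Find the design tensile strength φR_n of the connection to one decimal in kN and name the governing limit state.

Bolt shear: A_b = π(27)²/4 = 572.56 mm². φR_n = 0.75 × 469 × 572.56 × 4 × 1 = 805.6 kN.
Bearing (8 mm plate, F_u = 450 MPa): end bolts L_c = 62 − 30/2 = 47, R_n = min(1.2×47×8×450, 2.4×27×8×450) = 203.04 kN/bolt; interior L_c = 83 − 30 = 53, R_n = 228.96 kN/bolt. φR_n = 0.75 × (1×203.04 + 3×228.96) = 667.4 kN.
Tension rupture (net): A_n = (200 − 1×32)×8 = 1344 mm² (U = 1.0, A_e = A_n). φR_n = 0.75 × 450 × 1344 = 453.6 kN.
Tension yield (gross): A_g = 200×8 = 1600 mm². φR_n = 0.90 × 300 × 1600 = 432.0 kN.
Governing: min(805.6, 667.4, 453.6, 432.0) = 432.0 kN → gross-section yield.

432.0 kN (gross-section yield governs)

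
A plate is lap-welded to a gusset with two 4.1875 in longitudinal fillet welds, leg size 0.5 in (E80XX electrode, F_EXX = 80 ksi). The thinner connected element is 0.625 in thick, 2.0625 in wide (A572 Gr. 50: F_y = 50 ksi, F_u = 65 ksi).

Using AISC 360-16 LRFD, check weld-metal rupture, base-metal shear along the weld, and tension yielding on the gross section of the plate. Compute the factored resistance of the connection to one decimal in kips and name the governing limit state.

58.0 kips (gross-section yield governs)

Weld metal: throat = 0.707×0.5 = 0.3535 in, L = 2×4.1875 = 8.375 in. φR_n = 0.75 × 0.6 × 80 × 0.3535 × 8.375 = 106.6 kips.
Base metal shear (0.625 in plate): yield φR_n = 1.0×0.6×50×0.625×8.375 = 157.0 kips; rupture φR_n = 0.75×0.6×65×0.625×8.375 = 153.1 kips; take 153.1 kips (rupture).
Tension yield (gross): A_g = 2.0625×0.625 = 1.2891 in². φR_n = 0.90 × 50 × 1.2891 = 58.0 kips.
Governing: min(106.6, 153.1, 58.0) = 58.0 kips → gross-section yield.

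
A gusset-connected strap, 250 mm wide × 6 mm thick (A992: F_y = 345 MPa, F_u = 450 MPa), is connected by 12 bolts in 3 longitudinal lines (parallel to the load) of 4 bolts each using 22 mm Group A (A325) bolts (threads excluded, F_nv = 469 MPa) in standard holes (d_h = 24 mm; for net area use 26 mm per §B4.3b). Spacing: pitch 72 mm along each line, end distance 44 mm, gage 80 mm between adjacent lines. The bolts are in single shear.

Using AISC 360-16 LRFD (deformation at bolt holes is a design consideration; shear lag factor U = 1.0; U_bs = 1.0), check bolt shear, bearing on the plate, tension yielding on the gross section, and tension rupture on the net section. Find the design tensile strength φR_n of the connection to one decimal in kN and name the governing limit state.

Bolt shear: A_b = π(22)²/4 = 380.13 mm². φR_n = 0.75 × 469 × 380.13 × 12 × 1 = 1604.5 kN.
Bearing (6 mm plate, F_u = 450 MPa): end bolts L_c = 44 − 24/2 = 32, R_n = min(1.2×32×6×450, 2.4×22×6×450) = 103.68 kN/bolt; interior L_c = 72 − 24 = 48, R_n = 142.56 kN/bolt. φR_n = 0.75 × (3×103.68 + 9×142.56) = 1195.6 kN.
Tension yield (gross): A_g = 250×6 = 1500 mm². φR_n = 0.90 × 345 × 1500 = 465.8 kN.
Tension rupture (net): A_n = (250 − 3×26)×6 = 1032 mm² (U = 1.0, A_e = A_n). φR_n = 0.75 × 450 × 1032 = 348.3 kN.
Governing: min(1604.5, 1195.6, 465.8, 348.3) = 348.3 kN → net-section rupture.

348.3 kN (net-section rupture governs)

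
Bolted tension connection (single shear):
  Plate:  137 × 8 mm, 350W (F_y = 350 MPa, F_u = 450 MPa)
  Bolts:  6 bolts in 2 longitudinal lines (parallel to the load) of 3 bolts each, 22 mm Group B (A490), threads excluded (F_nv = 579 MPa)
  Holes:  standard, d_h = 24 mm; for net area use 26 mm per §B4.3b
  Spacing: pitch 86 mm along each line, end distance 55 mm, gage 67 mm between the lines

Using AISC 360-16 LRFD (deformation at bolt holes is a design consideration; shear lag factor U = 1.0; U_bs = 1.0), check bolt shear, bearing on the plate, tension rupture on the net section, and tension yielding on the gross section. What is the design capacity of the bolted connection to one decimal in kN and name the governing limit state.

Bolt shear: A_b = π(22)²/4 = 380.13 mm². φR_n = 0.75 × 579 × 380.13 × 6 × 1 = 990.4 kN.
Bearing (8 mm plate, F_u = 450 MPa): end bolts L_c = 55 − 24/2 = 43, R_n = min(1.2×43×8×450, 2.4×22×8×450) = 185.76 kN/bolt; interior L_c = 86 − 24 = 62, R_n = 190.08 kN/bolt. φR_n = 0.75 × (2×185.76 + 4×190.08) = 848.9 kN.
Tension rupture (net): A_n = (137 − 2×26)×8 = 680 mm² (U = 1.0, A_e = A_n). φR_n = 0.75 × 450 × 680 = 229.5 kN.
Tension yield (gross): A_g = 137×8 = 1096 mm². φR_n = 0.90 × 350 × 1096 = 345.2 kN.
Governing: min(990.4, 848.9, 229.5, 345.2) = 229.5 kN → net-section rupture.

229.5 kN (net-section rupture governs)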